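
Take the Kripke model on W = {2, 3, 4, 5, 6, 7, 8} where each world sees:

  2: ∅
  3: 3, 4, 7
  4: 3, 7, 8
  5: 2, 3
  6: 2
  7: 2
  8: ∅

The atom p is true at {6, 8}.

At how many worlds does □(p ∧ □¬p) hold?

2

2: no successors, so □(p ∧ □¬p) holds vacuously. ✓
3: successors {3, 4, 7}; p ∧ □¬p there: 3:F, 4:F, 7:F. ✗
4: successors {3, 7, 8}; p ∧ □¬p there: 3:F, 7:F, 8:T. ✗
5: successors {2, 3}; p ∧ □¬p there: 2:F, 3:F. ✗
6: successors {2}; p ∧ □¬p there: 2:F. ✗
7: successors {2}; p ∧ □¬p there: 2:F. ✗
8: no successors, so □(p ∧ □¬p) holds vacuously. ✓
Satisfying worlds: {2, 8}.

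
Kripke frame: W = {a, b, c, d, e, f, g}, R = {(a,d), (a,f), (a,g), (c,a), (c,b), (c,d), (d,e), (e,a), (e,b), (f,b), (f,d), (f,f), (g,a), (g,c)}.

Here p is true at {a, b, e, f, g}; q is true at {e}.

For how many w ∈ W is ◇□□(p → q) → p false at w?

a: ◇□□(p → q) is F, p is T. ✓
b: ◇□□(p → q) is F, p is T. ✓
c: ◇□□(p → q) is T, p is F. ✗
d: ◇□□(p → q) is F, p is F. ✓
e: ◇□□(p → q) is T, p is T. ✓
f: ◇□□(p → q) is T, p is T. ✓
g: ◇□□(p → q) is F, p is T. ✓
Satisfying worlds: {a, b, d, e, f, g}.
So ◇□□(p → q) → p fails at the other 1 world.

1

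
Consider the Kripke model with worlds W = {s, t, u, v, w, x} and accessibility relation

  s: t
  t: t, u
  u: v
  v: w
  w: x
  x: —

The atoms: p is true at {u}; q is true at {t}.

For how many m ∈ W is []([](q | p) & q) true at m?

s: successors {t}; [](q | p) & q there: t:T. ✓
t: successors {t, u}; [](q | p) & q there: t:T, u:F. ✗
u: successors {v}; [](q | p) & q there: v:F. ✗
v: successors {w}; [](q | p) & q there: w:F. ✗
w: successors {x}; [](q | p) & q there: x:F. ✗
x: no successors, so []([](q | p) & q) holds vacuously. ✓
Satisfying worlds: {s, x}.

2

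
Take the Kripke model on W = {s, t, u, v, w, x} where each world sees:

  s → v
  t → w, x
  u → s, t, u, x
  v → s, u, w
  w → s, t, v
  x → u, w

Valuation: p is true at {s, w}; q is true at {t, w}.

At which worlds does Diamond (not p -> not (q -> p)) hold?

{t, u, v, w, x}

s: successors {v}; not p -> not (q -> p) there: v:F. ✗
t: successors {w, x}; not p -> not (q -> p) there: w:T, x:F. ✓
u: successors {s, t, u, x}; not p -> not (q -> p) there: s:T, t:T, u:F, x:F. ✓
v: successors {s, u, w}; not p -> not (q -> p) there: s:T, u:F, w:T. ✓
w: successors {s, t, v}; not p -> not (q -> p) there: s:T, t:T, v:F. ✓
x: successors {u, w}; not p -> not (q -> p) there: u:F, w:T. ✓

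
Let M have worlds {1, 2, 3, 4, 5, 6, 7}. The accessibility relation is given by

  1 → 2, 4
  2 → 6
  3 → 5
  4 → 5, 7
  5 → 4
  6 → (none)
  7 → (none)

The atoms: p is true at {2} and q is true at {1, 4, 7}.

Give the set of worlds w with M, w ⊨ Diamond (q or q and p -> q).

1: successors {2, 4}; q or q and p -> q there: 2:T, 4:T. ✓
2: successors {6}; q or q and p -> q there: 6:T. ✓
3: successors {5}; q or q and p -> q there: 5:T. ✓
4: successors {5, 7}; q or q and p -> q there: 5:T, 7:T. ✓
5: successors {4}; q or q and p -> q there: 4:T. ✓
6: no successors, so Diamond (q or q and p -> q) fails. ✗
7: no successors, so Diamond (q or q and p -> q) fails. ✗

{1, 2, 3, 4, 5}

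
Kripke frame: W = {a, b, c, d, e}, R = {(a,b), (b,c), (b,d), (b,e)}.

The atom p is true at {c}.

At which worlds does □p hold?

a: successors {b}; p there: b:F. ✗
b: successors {c, d, e}; p there: c:T, d:F, e:F. ✗
c: no successors, so □p holds vacuously. ✓
d: no successors, so □p holds vacuously. ✓
e: no successors, so □p holds vacuously. ✓

{c, d, e}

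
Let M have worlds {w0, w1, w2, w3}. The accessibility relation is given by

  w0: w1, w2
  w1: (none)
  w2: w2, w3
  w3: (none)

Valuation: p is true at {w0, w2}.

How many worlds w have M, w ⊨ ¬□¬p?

2

w0: □¬p is F. ✓
w1: □¬p is T. ✗
w2: □¬p is F. ✓
w3: □¬p is T. ✗
Satisfying worlds: {w0, w2}.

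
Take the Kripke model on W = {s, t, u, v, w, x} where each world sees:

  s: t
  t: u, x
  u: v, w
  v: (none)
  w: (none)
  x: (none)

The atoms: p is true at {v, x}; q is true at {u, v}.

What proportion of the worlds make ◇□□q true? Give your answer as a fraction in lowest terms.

s: successors {t}; □□q there: t:F. ✗
t: successors {u, x}; □□q there: u:T, x:T. ✓
u: successors {v, w}; □□q there: v:T, w:T. ✓
v: no successors, so ◇□□q fails. ✗
w: no successors, so ◇□□q fails. ✗
x: no successors, so ◇□□q fails. ✗
That's 2 of 6 worlds, so 2/6 = 1/3.

1/3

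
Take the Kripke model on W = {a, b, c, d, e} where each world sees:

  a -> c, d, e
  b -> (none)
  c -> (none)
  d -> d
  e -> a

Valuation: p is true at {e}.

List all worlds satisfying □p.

a: successors {c, d, e}; p there: c:F, d:F, e:T. ✗
b: no successors, so □p holds vacuously. ✓
c: no successors, so □p holds vacuously. ✓
d: successors {d}; p there: d:F. ✗
e: successors {a}; p there: a:F. ✗

{b, c}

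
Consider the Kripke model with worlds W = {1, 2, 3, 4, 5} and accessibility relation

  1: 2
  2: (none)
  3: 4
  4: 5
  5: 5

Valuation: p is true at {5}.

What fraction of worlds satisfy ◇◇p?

1: successors {2}; ◇p there: 2:F. ✗
2: no successors, so ◇◇p fails. ✗
3: successors {4}; ◇p there: 4:T. ✓
4: successors {5}; ◇p there: 5:T. ✓
5: successors {5}; ◇p there: 5:T. ✓
That's 3 of 5 worlds, so 3/5.

3/5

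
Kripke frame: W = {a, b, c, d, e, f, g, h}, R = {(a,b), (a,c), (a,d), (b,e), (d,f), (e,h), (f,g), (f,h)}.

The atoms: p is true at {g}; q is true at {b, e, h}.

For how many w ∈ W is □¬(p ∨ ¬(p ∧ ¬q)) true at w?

3

a: successors {b, c, d}; ¬(p ∨ ¬(p ∧ ¬q)) there: b:F, c:F, d:F. ✗
b: successors {e}; ¬(p ∨ ¬(p ∧ ¬q)) there: e:F. ✗
c: no successors, so □¬(p ∨ ¬(p ∧ ¬q)) holds vacuously. ✓
d: successors {f}; ¬(p ∨ ¬(p ∧ ¬q)) there: f:F. ✗
e: successors {h}; ¬(p ∨ ¬(p ∧ ¬q)) there: h:F. ✗
f: successors {g, h}; ¬(p ∨ ¬(p ∧ ¬q)) there: g:F, h:F. ✗
g: no successors, so □¬(p ∨ ¬(p ∧ ¬q)) holds vacuously. ✓
h: no successors, so □¬(p ∨ ¬(p ∧ ¬q)) holds vacuously. ✓
Satisfying worlds: {c, g, h}.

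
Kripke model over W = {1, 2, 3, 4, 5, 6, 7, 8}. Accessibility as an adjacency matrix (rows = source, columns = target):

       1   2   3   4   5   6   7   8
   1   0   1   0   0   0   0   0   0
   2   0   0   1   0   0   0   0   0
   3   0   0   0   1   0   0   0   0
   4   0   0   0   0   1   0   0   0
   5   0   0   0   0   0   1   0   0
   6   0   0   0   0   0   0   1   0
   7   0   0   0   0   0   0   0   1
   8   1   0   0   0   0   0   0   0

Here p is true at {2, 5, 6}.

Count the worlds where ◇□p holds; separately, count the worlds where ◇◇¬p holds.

3 and 5

For ◇□p:
1: successors {2}; □p there: 2:F. ✗
2: successors {3}; □p there: 3:F. ✗
3: successors {4}; □p there: 4:T. ✓
4: successors {5}; □p there: 5:T. ✓
5: successors {6}; □p there: 6:F. ✗
6: successors {7}; □p there: 7:F. ✗
7: successors {8}; □p there: 8:F. ✗
8: successors {1}; □p there: 1:T. ✓
— 3 worlds.
For ◇◇¬p:
1: successors {2}; ◇¬p there: 2:T. ✓
2: successors {3}; ◇¬p there: 3:T. ✓
3: successors {4}; ◇¬p there: 4:F. ✗
4: successors {5}; ◇¬p there: 5:F. ✗
5: successors {6}; ◇¬p there: 6:T. ✓
6: successors {7}; ◇¬p there: 7:T. ✓
7: successors {8}; ◇¬p there: 8:T. ✓
8: successors {1}; ◇¬p there: 1:F. ✗
— 5 worlds.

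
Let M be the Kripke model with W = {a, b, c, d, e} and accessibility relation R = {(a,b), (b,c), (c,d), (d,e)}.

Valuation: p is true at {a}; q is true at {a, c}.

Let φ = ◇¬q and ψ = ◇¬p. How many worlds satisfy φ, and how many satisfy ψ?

3 and 4

For ◇¬q:
a: successors {b}; ¬q there: b:T. ✓
b: successors {c}; ¬q there: c:F. ✗
c: successors {d}; ¬q there: d:T. ✓
d: successors {e}; ¬q there: e:T. ✓
e: no successors, so ◇¬q fails. ✗
— 3 worlds.
For ◇¬p:
a: successors {b}; ¬p there: b:T. ✓
b: successors {c}; ¬p there: c:T. ✓
c: successors {d}; ¬p there: d:T. ✓
d: successors {e}; ¬p there: e:T. ✓
e: no successors, so ◇¬p fails. ✗
— 4 worlds.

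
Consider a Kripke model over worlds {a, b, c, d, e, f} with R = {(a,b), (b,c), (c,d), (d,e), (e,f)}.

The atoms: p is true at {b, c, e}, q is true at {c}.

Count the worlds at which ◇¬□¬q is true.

1

a: successors {b}; ¬□¬q there: b:T. ✓
b: successors {c}; ¬□¬q there: c:F. ✗
c: successors {d}; ¬□¬q there: d:F. ✗
d: successors {e}; ¬□¬q there: e:F. ✗
e: successors {f}; ¬□¬q there: f:F. ✗
f: no successors, so ◇¬□¬q fails. ✗
Satisfying worlds: {a}.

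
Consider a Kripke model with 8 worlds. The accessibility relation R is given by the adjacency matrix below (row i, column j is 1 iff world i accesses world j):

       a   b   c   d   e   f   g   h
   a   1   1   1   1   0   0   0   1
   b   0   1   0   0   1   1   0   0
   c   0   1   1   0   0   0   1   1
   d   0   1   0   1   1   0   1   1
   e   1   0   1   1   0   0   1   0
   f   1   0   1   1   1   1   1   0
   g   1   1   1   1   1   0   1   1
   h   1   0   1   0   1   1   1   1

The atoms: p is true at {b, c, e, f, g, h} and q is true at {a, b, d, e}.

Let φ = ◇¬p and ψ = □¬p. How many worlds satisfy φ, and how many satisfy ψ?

For ◇¬p:
a: successors {a, b, c, d, h}; ¬p there: a:T, b:F, c:F, d:T, h:F. ✓
b: successors {b, e, f}; ¬p there: b:F, e:F, f:F. ✗
c: successors {b, c, g, h}; ¬p there: b:F, c:F, g:F, h:F. ✗
d: successors {b, d, e, g, h}; ¬p there: b:F, d:T, e:F, g:F, h:F. ✓
e: successors {a, c, d, g}; ¬p there: a:T, c:F, d:T, g:F. ✓
f: successors {a, c, d, e, f, g}; ¬p there: a:T, c:F, d:T, e:F, f:F, g:F. ✓
g: successors {a, b, c, d, e, g, h}; ¬p there: a:T, b:F, c:F, d:T, e:F, g:F, h:F. ✓
h: successors {a, c, e, f, g, h}; ¬p there: a:T, c:F, e:F, f:F, g:F, h:F. ✓
— 6 worlds.
For □¬p:
a: successors {a, b, c, d, h}; ¬p there: a:T, b:F, c:F, d:T, h:F. ✗
b: successors {b, e, f}; ¬p there: b:F, e:F, f:F. ✗
c: successors {b, c, g, h}; ¬p there: b:F, c:F, g:F, h:F. ✗
d: successors {b, d, e, g, h}; ¬p there: b:F, d:T, e:F, g:F, h:F. ✗
e: successors {a, c, d, g}; ¬p there: a:T, c:F, d:T, g:F. ✗
f: successors {a, c, d, e, f, g}; ¬p there: a:T, c:F, d:T, e:F, f:F, g:F. ✗
g: successors {a, b, c, d, e, g, h}; ¬p there: a:T, b:F, c:F, d:T, e:F, g:F, h:F. ✗
h: successors {a, c, e, f, g, h}; ¬p there: a:T, c:F, e:F, f:F, g:F, h:F. ✗
— 0 worlds.

6 and 0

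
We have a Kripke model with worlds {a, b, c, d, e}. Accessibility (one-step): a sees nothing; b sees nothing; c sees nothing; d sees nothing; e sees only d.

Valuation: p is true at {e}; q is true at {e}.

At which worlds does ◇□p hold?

a: no successors, so ◇□p fails. ✗
b: no successors, so ◇□p fails. ✗
c: no successors, so ◇□p fails. ✗
d: no successors, so ◇□p fails. ✗
e: successors {d}; □p there: d:T. ✓

{e}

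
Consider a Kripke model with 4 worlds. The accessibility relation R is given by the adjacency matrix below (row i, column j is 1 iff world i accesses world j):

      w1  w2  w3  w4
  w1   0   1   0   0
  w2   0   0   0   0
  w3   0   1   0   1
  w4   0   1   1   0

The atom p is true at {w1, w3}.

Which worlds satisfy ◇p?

w1: successors {w2}; p there: w2:F. ✗
w2: no successors, so ◇p fails. ✗
w3: successors {w2, w4}; p there: w2:F, w4:F. ✗
w4: successors {w2, w3}; p there: w2:F, w3:T. ✓

{w4}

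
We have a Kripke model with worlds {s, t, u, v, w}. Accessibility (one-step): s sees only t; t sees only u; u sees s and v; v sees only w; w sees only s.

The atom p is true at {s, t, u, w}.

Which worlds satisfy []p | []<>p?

{s, t, u, v, w}

s: []p is T, []<>p is T. ✓
t: []p is T, []<>p is T. ✓
u: []p is F, []<>p is T. ✓
v: []p is T, []<>p is T. ✓
w: []p is T, []<>p is T. ✓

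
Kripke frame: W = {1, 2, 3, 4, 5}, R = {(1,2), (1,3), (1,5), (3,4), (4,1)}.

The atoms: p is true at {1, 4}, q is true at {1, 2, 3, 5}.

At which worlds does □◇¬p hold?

{2, 4, 5}

1: successors {2, 3, 5}; ◇¬p there: 2:F, 3:F, 5:F. ✗
2: no successors, so □◇¬p holds vacuously. ✓
3: successors {4}; ◇¬p there: 4:F. ✗
4: successors {1}; ◇¬p there: 1:T. ✓
5: no successors, so □◇¬p holds vacuously. ✓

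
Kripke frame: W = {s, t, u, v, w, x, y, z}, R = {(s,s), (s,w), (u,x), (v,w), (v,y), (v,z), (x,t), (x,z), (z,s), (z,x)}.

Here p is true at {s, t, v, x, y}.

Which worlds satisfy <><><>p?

s: successors {s, w}; <><>p there: s:T, w:F. ✓
t: no successors, so <><><>p fails. ✗
u: successors {x}; <><>p there: x:T. ✓
v: successors {w, y, z}; <><>p there: w:F, y:F, z:T. ✓
w: no successors, so <><><>p fails. ✗
x: successors {t, z}; <><>p there: t:F, z:T. ✓
y: no successors, so <><><>p fails. ✗
z: successors {s, x}; <><>p there: s:T, x:T. ✓

{s, u, v, x, z}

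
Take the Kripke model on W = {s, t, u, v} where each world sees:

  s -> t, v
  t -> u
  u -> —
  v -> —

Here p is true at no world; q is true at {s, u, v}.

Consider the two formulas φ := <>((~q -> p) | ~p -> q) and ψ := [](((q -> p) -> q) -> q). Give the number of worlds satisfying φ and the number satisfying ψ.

For <>((~q -> p) | ~p -> q):
s: successors {t, v}; (~q -> p) | ~p -> q there: t:F, v:T. ✓
t: successors {u}; (~q -> p) | ~p -> q there: u:T. ✓
u: no successors, so <>((~q -> p) | ~p -> q) fails. ✗
v: no successors, so <>((~q -> p) | ~p -> q) fails. ✗
— 2 worlds.
For [](((q -> p) -> q) -> q):
s: successors {t, v}; ((q -> p) -> q) -> q there: t:T, v:T. ✓
t: successors {u}; ((q -> p) -> q) -> q there: u:T. ✓
u: no successors, so [](((q -> p) -> q) -> q) holds vacuously. ✓
v: no successors, so [](((q -> p) -> q) -> q) holds vacuously. ✓
— 4 worlds.

2 and 4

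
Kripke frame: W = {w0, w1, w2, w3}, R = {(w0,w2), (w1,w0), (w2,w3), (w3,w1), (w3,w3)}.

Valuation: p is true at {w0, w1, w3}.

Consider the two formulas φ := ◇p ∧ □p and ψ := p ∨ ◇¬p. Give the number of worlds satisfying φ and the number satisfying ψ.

For ◇p ∧ □p:
w0: ◇p is F, □p is F. ✗
w1: ◇p is T, □p is T. ✓
w2: ◇p is T, □p is T. ✓
w3: ◇p is T, □p is T. ✓
— 3 worlds.
For p ∨ ◇¬p:
w0: p is T, ◇¬p is T. ✓
w1: p is T, ◇¬p is F. ✓
w2: p is F, ◇¬p is F. ✗
w3: p is T, ◇¬p is F. ✓
— 3 worlds.

3 and 3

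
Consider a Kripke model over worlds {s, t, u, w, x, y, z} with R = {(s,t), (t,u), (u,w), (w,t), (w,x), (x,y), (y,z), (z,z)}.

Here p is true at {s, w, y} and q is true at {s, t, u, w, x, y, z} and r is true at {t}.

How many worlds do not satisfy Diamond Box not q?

7

s: successors {t}; Box not q there: t:F. ✗
t: successors {u}; Box not q there: u:F. ✗
u: successors {w}; Box not q there: w:F. ✗
w: successors {t, x}; Box not q there: t:F, x:F. ✗
x: successors {y}; Box not q there: y:F. ✗
y: successors {z}; Box not q there: z:F. ✗
z: successors {z}; Box not q there: z:F. ✗
Satisfying worlds: ∅.
So Diamond Box not q fails at the other 7 worlds.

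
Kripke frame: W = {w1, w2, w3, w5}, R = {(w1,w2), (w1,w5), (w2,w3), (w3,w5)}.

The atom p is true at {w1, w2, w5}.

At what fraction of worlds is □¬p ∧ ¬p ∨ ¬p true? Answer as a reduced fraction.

1/4

w1: □¬p ∧ ¬p is F, ¬p is F. ✗
w2: □¬p ∧ ¬p is F, ¬p is F. ✗
w3: □¬p ∧ ¬p is F, ¬p is T. ✓
w5: □¬p ∧ ¬p is F, ¬p is F. ✗
That's 1 of 4 worlds, so 1/4.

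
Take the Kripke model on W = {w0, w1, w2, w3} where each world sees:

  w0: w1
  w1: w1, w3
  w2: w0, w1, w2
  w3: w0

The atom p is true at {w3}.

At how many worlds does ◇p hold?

1

w0: successors {w1}; p there: w1:F. ✗
w1: successors {w1, w3}; p there: w1:F, w3:T. ✓
w2: successors {w0, w1, w2}; p there: w0:F, w1:F, w2:F. ✗
w3: successors {w0}; p there: w0:F. ✗
Satisfying worlds: {w1}.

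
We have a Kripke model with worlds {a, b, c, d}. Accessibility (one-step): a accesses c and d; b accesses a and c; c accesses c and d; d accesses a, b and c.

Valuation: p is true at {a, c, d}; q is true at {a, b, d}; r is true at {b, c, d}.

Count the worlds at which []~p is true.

0

a: successors {c, d}; ~p there: c:F, d:F. ✗
b: successors {a, c}; ~p there: a:F, c:F. ✗
c: successors {c, d}; ~p there: c:F, d:F. ✗
d: successors {a, b, c}; ~p there: a:F, b:T, c:F. ✗
Satisfying worlds: ∅.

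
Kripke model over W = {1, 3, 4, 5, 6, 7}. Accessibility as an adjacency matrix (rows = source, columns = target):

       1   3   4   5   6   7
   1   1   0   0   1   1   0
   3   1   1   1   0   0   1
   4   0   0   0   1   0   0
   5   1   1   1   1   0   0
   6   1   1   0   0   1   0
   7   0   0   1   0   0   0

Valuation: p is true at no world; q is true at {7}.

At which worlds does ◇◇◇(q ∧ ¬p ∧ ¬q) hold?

1: successors {1, 5, 6}; ◇◇(q ∧ ¬p ∧ ¬q) there: 1:F, 5:F, 6:F. ✗
3: successors {1, 3, 4, 7}; ◇◇(q ∧ ¬p ∧ ¬q) there: 1:F, 3:F, 4:F, 7:F. ✗
4: successors {5}; ◇◇(q ∧ ¬p ∧ ¬q) there: 5:F. ✗
5: successors {1, 3, 4, 5}; ◇◇(q ∧ ¬p ∧ ¬q) there: 1:F, 3:F, 4:F, 5:F. ✗
6: successors {1, 3, 6}; ◇◇(q ∧ ¬p ∧ ¬q) there: 1:F, 3:F, 6:F. ✗
7: successors {4}; ◇◇(q ∧ ¬p ∧ ¬q) there: 4:F. ✗

∅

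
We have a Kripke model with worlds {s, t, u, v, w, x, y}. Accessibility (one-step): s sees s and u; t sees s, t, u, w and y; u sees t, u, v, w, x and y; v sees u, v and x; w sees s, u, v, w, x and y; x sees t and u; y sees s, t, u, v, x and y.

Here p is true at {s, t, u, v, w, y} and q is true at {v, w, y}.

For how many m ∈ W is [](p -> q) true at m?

0

s: successors {s, u}; p -> q there: s:F, u:F. ✗
t: successors {s, t, u, w, y}; p -> q there: s:F, t:F, u:F, w:T, y:T. ✗
u: successors {t, u, v, w, x, y}; p -> q there: t:F, u:F, v:T, w:T, x:T, y:T. ✗
v: successors {u, v, x}; p -> q there: u:F, v:T, x:T. ✗
w: successors {s, u, v, w, x, y}; p -> q there: s:F, u:F, v:T, w:T, x:T, y:T. ✗
x: successors {t, u}; p -> q there: t:F, u:F. ✗
y: successors {s, t, u, v, x, y}; p -> q there: s:F, t:F, u:F, v:T, x:T, y:T. ✗
Satisfying worlds: ∅.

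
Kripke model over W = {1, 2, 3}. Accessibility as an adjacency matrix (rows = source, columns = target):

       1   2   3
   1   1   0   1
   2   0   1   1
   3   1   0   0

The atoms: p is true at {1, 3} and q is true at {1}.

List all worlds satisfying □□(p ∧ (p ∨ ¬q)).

{1, 3}

1: successors {1, 3}; □(p ∧ (p ∨ ¬q)) there: 1:T, 3:T. ✓
2: successors {2, 3}; □(p ∧ (p ∨ ¬q)) there: 2:F, 3:T. ✗
3: successors {1}; □(p ∧ (p ∨ ¬q)) there: 1:T. ✓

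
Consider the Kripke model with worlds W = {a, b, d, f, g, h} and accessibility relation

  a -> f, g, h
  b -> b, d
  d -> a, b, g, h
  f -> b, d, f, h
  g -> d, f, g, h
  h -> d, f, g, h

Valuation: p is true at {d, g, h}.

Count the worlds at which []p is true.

0

a: successors {f, g, h}; p there: f:F, g:T, h:T. ✗
b: successors {b, d}; p there: b:F, d:T. ✗
d: successors {a, b, g, h}; p there: a:F, b:F, g:T, h:T. ✗
f: successors {b, d, f, h}; p there: b:F, d:T, f:F, h:T. ✗
g: successors {d, f, g, h}; p there: d:T, f:F, g:T, h:T. ✗
h: successors {d, f, g, h}; p there: d:T, f:F, g:T, h:T. ✗
Satisfying worlds: ∅.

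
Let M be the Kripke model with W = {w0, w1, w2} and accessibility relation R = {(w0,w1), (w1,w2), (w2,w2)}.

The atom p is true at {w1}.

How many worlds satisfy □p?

1

w0: successors {w1}; p there: w1:T. ✓
w1: successors {w2}; p there: w2:F. ✗
w2: successors {w2}; p there: w2:F. ✗
Satisfying worlds: {w0}.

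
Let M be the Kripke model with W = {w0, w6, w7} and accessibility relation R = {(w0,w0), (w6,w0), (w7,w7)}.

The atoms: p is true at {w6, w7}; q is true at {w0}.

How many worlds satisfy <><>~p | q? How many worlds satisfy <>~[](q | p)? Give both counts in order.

2 and 0

For <><>~p | q:
w0: <><>~p is T, q is T. ✓
w6: <><>~p is T, q is F. ✓
w7: <><>~p is F, q is F. ✗
— 2 worlds.
For <>~[](q | p):
w0: successors {w0}; ~[](q | p) there: w0:F. ✗
w6: successors {w0}; ~[](q | p) there: w0:F. ✗
w7: successors {w7}; ~[](q | p) there: w7:F. ✗
— 0 worlds.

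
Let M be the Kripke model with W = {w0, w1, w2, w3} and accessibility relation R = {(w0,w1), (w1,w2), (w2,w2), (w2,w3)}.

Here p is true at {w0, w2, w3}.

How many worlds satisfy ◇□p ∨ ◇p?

w0: ◇□p is T, ◇p is F. ✓
w1: ◇□p is T, ◇p is T. ✓
w2: ◇□p is T, ◇p is T. ✓
w3: ◇□p is F, ◇p is F. ✗
Satisfying worlds: {w0, w1, w2}.

3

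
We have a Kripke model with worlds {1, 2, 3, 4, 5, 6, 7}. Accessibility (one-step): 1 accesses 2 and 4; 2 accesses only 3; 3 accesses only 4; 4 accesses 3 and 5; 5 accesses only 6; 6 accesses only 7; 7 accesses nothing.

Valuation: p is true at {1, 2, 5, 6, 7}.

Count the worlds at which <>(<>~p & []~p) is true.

3

1: successors {2, 4}; <>~p & []~p there: 2:T, 4:F. ✓
2: successors {3}; <>~p & []~p there: 3:T. ✓
3: successors {4}; <>~p & []~p there: 4:F. ✗
4: successors {3, 5}; <>~p & []~p there: 3:T, 5:F. ✓
5: successors {6}; <>~p & []~p there: 6:F. ✗
6: successors {7}; <>~p & []~p there: 7:F. ✗
7: no successors, so <>(<>~p & []~p) fails. ✗
Satisfying worlds: {1, 2, 4}.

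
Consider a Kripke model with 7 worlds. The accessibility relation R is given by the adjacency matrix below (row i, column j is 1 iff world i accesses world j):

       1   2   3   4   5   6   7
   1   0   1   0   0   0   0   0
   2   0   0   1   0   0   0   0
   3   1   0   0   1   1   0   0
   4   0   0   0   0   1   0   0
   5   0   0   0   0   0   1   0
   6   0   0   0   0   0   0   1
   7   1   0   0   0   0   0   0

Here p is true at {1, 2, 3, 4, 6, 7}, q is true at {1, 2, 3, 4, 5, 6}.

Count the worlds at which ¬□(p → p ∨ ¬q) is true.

0

1: □(p → p ∨ ¬q) is T. ✗
2: □(p → p ∨ ¬q) is T. ✗
3: □(p → p ∨ ¬q) is T. ✗
4: □(p → p ∨ ¬q) is T. ✗
5: □(p → p ∨ ¬q) is T. ✗
6: □(p → p ∨ ¬q) is T. ✗
7: □(p → p ∨ ¬q) is T. ✗
Satisfying worlds: ∅.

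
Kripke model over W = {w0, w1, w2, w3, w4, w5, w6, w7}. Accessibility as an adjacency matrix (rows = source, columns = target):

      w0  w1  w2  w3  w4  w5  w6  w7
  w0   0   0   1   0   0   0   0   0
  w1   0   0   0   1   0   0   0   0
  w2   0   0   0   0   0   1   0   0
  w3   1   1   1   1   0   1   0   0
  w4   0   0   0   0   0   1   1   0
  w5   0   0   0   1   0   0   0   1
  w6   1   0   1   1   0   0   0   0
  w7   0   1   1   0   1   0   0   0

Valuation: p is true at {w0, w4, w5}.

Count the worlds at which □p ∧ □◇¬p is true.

1

w0: □p is F, □◇¬p is F. ✗
w1: □p is F, □◇¬p is T. ✗
w2: □p is T, □◇¬p is T. ✓
w3: □p is F, □◇¬p is F. ✗
w4: □p is F, □◇¬p is T. ✗
w5: □p is F, □◇¬p is T. ✗
w6: □p is F, □◇¬p is F. ✗
w7: □p is F, □◇¬p is F. ✗
Satisfying worlds: {w2}.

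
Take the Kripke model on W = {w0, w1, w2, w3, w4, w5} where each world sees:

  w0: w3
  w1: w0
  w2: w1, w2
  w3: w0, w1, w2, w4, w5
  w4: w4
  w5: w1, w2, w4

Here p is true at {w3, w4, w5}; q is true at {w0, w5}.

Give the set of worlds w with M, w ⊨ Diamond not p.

{w1, w2, w3, w5}

w0: successors {w3}; not p there: w3:F. ✗
w1: successors {w0}; not p there: w0:T. ✓
w2: successors {w1, w2}; not p there: w1:T, w2:T. ✓
w3: successors {w0, w1, w2, w4, w5}; not p there: w0:T, w1:T, w2:T, w4:F, w5:F. ✓
w4: successors {w4}; not p there: w4:F. ✗
w5: successors {w1, w2, w4}; not p there: w1:T, w2:T, w4:F. ✓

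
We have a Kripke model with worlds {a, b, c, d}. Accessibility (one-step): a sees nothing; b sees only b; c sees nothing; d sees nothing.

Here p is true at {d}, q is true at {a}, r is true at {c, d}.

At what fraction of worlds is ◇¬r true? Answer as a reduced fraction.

a: no successors, so ◇¬r fails. ✗
b: successors {b}; ¬r there: b:T. ✓
c: no successors, so ◇¬r fails. ✗
d: no successors, so ◇¬r fails. ✗
That's 1 of 4 worlds, so 1/4.

1/4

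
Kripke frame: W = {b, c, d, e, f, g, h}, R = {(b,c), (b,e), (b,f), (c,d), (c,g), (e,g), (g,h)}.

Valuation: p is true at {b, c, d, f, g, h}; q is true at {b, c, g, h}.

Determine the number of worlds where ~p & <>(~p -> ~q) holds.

1

b: ~p is F, <>(~p -> ~q) is T. ✗
c: ~p is F, <>(~p -> ~q) is T. ✗
d: ~p is F, <>(~p -> ~q) is F. ✗
e: ~p is T, <>(~p -> ~q) is T. ✓
f: ~p is F, <>(~p -> ~q) is F. ✗
g: ~p is F, <>(~p -> ~q) is T. ✗
h: ~p is F, <>(~p -> ~q) is F. ✗
Satisfying worlds: {e}.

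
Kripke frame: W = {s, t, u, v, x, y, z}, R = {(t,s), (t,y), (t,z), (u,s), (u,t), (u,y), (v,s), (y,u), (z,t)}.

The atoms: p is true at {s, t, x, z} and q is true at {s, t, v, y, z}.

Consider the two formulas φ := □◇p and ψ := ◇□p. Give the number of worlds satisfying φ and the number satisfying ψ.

4 and 3

For □◇p:
s: no successors, so □◇p holds vacuously. ✓
t: successors {s, y, z}; ◇p there: s:F, y:F, z:T. ✗
u: successors {s, t, y}; ◇p there: s:F, t:T, y:F. ✗
v: successors {s}; ◇p there: s:F. ✗
x: no successors, so □◇p holds vacuously. ✓
y: successors {u}; ◇p there: u:T. ✓
z: successors {t}; ◇p there: t:T. ✓
— 4 worlds.
For ◇□p:
s: no successors, so ◇□p fails. ✗
t: successors {s, y, z}; □p there: s:T, y:F, z:T. ✓
u: successors {s, t, y}; □p there: s:T, t:F, y:F. ✓
v: successors {s}; □p there: s:T. ✓
x: no successors, so ◇□p fails. ✗
y: successors {u}; □p there: u:F. ✗
z: successors {t}; □p there: t:F. ✗
— 3 worlds.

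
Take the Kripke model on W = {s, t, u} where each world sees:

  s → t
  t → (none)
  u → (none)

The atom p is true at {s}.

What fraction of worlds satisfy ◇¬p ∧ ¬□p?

1/3

s: ◇¬p is T, ¬□p is T. ✓
t: ◇¬p is F, ¬□p is F. ✗
u: ◇¬p is F, ¬□p is F. ✗
That's 1 of 3 worlds, so 1/3.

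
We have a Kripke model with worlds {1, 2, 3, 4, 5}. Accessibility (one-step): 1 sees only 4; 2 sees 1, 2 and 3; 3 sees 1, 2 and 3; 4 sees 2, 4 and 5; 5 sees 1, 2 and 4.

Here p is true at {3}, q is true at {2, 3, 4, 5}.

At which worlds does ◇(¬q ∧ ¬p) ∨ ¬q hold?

1: ◇(¬q ∧ ¬p) is F, ¬q is T. ✓
2: ◇(¬q ∧ ¬p) is T, ¬q is F. ✓
3: ◇(¬q ∧ ¬p) is T, ¬q is F. ✓
4: ◇(¬q ∧ ¬p) is F, ¬q is F. ✗
5: ◇(¬q ∧ ¬p) is T, ¬q is F. ✓

{1, 2, 3, 5}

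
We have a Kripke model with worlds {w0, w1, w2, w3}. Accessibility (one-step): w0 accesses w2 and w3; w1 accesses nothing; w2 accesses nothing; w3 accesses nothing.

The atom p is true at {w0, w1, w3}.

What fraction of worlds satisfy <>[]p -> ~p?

3/4

w0: <>[]p is T, ~p is F. ✗
w1: <>[]p is F, ~p is F. ✓
w2: <>[]p is F, ~p is T. ✓
w3: <>[]p is F, ~p is F. ✓
That's 3 of 4 worlds, so 3/4.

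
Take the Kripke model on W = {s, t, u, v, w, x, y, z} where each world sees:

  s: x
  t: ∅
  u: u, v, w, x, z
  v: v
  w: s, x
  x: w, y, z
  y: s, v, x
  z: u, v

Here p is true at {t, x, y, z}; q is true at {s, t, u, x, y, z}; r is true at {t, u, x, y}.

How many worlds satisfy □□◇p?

1

s: successors {x}; □◇p there: x:F. ✗
t: no successors, so □□◇p holds vacuously. ✓
u: successors {u, v, w, x, z}; □◇p there: u:F, v:F, w:T, x:F, z:F. ✗
v: successors {v}; □◇p there: v:F. ✗
w: successors {s, x}; □◇p there: s:T, x:F. ✗
x: successors {w, y, z}; □◇p there: w:T, y:F, z:F. ✗
y: successors {s, v, x}; □◇p there: s:T, v:F, x:F. ✗
z: successors {u, v}; □◇p there: u:F, v:F. ✗
Satisfying worlds: {t}.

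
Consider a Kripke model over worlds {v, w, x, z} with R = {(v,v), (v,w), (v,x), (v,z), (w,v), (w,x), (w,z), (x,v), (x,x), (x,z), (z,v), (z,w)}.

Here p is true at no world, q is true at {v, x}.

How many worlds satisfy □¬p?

4

v: successors {v, w, x, z}; ¬p there: v:T, w:T, x:T, z:T. ✓
w: successors {v, x, z}; ¬p there: v:T, x:T, z:T. ✓
x: successors {v, x, z}; ¬p there: v:T, x:T, z:T. ✓
z: successors {v, w}; ¬p there: v:T, w:T. ✓
Satisfying worlds: {v, w, x, z}.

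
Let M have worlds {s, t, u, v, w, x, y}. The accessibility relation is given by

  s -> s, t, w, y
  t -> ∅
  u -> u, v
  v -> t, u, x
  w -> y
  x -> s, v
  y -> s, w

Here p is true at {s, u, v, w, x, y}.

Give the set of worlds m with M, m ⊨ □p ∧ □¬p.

{t}

s: □p is F, □¬p is F. ✗
t: □p is T, □¬p is T. ✓
u: □p is T, □¬p is F. ✗
v: □p is F, □¬p is F. ✗
w: □p is T, □¬p is F. ✗
x: □p is T, □¬p is F. ✗
y: □p is T, □¬p is F. ✗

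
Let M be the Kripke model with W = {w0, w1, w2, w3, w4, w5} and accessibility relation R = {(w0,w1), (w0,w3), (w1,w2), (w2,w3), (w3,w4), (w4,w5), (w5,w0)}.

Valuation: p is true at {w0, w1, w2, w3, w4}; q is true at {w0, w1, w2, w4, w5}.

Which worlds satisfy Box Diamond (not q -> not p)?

{w0, w2, w3, w4, w5}

w0: successors {w1, w3}; Diamond (not q -> not p) there: w1:T, w3:T. ✓
w1: successors {w2}; Diamond (not q -> not p) there: w2:F. ✗
w2: successors {w3}; Diamond (not q -> not p) there: w3:T. ✓
w3: successors {w4}; Diamond (not q -> not p) there: w4:T. ✓
w4: successors {w5}; Diamond (not q -> not p) there: w5:T. ✓
w5: successors {w0}; Diamond (not q -> not p) there: w0:T. ✓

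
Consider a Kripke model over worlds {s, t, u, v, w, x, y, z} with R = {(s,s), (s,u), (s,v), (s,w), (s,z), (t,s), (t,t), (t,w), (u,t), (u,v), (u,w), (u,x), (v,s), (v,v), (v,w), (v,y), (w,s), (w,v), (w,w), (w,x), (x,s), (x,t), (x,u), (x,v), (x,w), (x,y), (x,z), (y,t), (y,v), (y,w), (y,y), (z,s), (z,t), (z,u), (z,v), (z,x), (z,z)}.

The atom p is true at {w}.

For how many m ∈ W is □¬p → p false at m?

s: □¬p is F, p is F. ✓
t: □¬p is F, p is F. ✓
u: □¬p is F, p is F. ✓
v: □¬p is F, p is F. ✓
w: □¬p is F, p is T. ✓
x: □¬p is F, p is F. ✓
y: □¬p is F, p is F. ✓
z: □¬p is T, p is F. ✗
Satisfying worlds: {s, t, u, v, w, x, y}.
So □¬p → p fails at the other 1 world.

1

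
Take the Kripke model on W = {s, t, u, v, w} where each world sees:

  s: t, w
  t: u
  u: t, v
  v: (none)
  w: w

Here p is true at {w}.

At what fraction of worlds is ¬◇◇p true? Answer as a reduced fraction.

3/5

s: ◇◇p is T. ✗
t: ◇◇p is F. ✓
u: ◇◇p is F. ✓
v: ◇◇p is F. ✓
w: ◇◇p is T. ✗
That's 3 of 5 worlds, so 3/5.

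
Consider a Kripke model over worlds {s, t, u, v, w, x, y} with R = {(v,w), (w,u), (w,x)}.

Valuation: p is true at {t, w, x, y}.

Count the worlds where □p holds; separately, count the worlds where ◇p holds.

For □p:
s: no successors, so □p holds vacuously. ✓
t: no successors, so □p holds vacuously. ✓
u: no successors, so □p holds vacuously. ✓
v: successors {w}; p there: w:T. ✓
w: successors {u, x}; p there: u:F, x:T. ✗
x: no successors, so □p holds vacuously. ✓
y: no successors, so □p holds vacuously. ✓
— 6 worlds.
For ◇p:
s: no successors, so ◇p fails. ✗
t: no successors, so ◇p fails. ✗
u: no successors, so ◇p fails. ✗
v: successors {w}; p there: w:T. ✓
w: successors {u, x}; p there: u:F, x:T. ✓
x: no successors, so ◇p fails. ✗
y: no successors, so ◇p fails. ✗
— 2 worlds.

6 and 2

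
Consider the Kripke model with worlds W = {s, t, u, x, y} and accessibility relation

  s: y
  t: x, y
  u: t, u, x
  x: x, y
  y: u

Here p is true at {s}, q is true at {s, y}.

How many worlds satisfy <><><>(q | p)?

s: successors {y}; <><>(q | p) there: y:F. ✗
t: successors {x, y}; <><>(q | p) there: x:T, y:F. ✓
u: successors {t, u, x}; <><>(q | p) there: t:T, u:T, x:T. ✓
x: successors {x, y}; <><>(q | p) there: x:T, y:F. ✓
y: successors {u}; <><>(q | p) there: u:T. ✓
Satisfying worlds: {t, u, x, y}.

4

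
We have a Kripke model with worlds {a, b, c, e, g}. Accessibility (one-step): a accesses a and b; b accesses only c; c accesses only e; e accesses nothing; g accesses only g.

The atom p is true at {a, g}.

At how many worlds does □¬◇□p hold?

3

a: successors {a, b}; ¬◇□p there: a:T, b:T. ✓
b: successors {c}; ¬◇□p there: c:F. ✗
c: successors {e}; ¬◇□p there: e:T. ✓
e: no successors, so □¬◇□p holds vacuously. ✓
g: successors {g}; ¬◇□p there: g:F. ✗
Satisfying worlds: {a, c, e}.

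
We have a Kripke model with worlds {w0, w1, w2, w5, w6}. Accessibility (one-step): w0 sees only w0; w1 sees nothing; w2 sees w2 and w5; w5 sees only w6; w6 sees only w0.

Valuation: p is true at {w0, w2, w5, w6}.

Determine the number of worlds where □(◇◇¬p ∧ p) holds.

w0: successors {w0}; ◇◇¬p ∧ p there: w0:F. ✗
w1: no successors, so □(◇◇¬p ∧ p) holds vacuously. ✓
w2: successors {w2, w5}; ◇◇¬p ∧ p there: w2:F, w5:F. ✗
w5: successors {w6}; ◇◇¬p ∧ p there: w6:F. ✗
w6: successors {w0}; ◇◇¬p ∧ p there: w0:F. ✗
Satisfying worlds: {w1}.

1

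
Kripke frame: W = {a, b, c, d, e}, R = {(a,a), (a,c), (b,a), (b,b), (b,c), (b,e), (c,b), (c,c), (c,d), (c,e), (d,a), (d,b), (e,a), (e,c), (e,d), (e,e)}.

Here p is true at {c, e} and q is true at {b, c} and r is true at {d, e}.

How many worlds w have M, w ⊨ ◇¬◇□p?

5

a: successors {a, c}; ¬◇□p there: a:T, c:T. ✓
b: successors {a, b, c, e}; ¬◇□p there: a:T, b:T, c:T, e:T. ✓
c: successors {b, c, d, e}; ¬◇□p there: b:T, c:T, d:T, e:T. ✓
d: successors {a, b}; ¬◇□p there: a:T, b:T. ✓
e: successors {a, c, d, e}; ¬◇□p there: a:T, c:T, d:T, e:T. ✓
Satisfying worlds: {a, b, c, d, e}.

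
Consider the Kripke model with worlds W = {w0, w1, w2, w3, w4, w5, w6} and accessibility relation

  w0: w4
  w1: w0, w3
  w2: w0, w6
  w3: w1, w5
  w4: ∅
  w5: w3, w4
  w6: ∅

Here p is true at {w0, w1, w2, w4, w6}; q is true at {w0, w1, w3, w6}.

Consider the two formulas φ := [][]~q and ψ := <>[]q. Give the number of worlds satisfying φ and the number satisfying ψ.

4 and 4

For [][]~q:
w0: successors {w4}; []~q there: w4:T. ✓
w1: successors {w0, w3}; []~q there: w0:T, w3:F. ✗
w2: successors {w0, w6}; []~q there: w0:T, w6:T. ✓
w3: successors {w1, w5}; []~q there: w1:F, w5:F. ✗
w4: no successors, so [][]~q holds vacuously. ✓
w5: successors {w3, w4}; []~q there: w3:F, w4:T. ✗
w6: no successors, so [][]~q holds vacuously. ✓
— 4 worlds.
For <>[]q:
w0: successors {w4}; []q there: w4:T. ✓
w1: successors {w0, w3}; []q there: w0:F, w3:F. ✗
w2: successors {w0, w6}; []q there: w0:F, w6:T. ✓
w3: successors {w1, w5}; []q there: w1:T, w5:F. ✓
w4: no successors, so <>[]q fails. ✗
w5: successors {w3, w4}; []q there: w3:F, w4:T. ✓
w6: no successors, so <>[]q fails. ✗
— 4 worlds.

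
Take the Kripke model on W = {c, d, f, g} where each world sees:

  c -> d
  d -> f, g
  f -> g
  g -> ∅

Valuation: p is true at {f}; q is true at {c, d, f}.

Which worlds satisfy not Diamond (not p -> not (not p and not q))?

{f, g}

c: Diamond (not p -> not (not p and not q)) is T. ✗
d: Diamond (not p -> not (not p and not q)) is T. ✗
f: Diamond (not p -> not (not p and not q)) is F. ✓
g: Diamond (not p -> not (not p and not q)) is F. ✓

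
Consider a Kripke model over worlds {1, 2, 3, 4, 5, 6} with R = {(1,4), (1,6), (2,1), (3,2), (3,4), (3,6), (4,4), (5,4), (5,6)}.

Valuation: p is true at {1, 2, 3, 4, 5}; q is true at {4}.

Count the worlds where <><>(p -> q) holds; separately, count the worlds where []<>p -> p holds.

5 and 5

For <><>(p -> q):
1: successors {4, 6}; <>(p -> q) there: 4:T, 6:F. ✓
2: successors {1}; <>(p -> q) there: 1:T. ✓
3: successors {2, 4, 6}; <>(p -> q) there: 2:F, 4:T, 6:F. ✓
4: successors {4}; <>(p -> q) there: 4:T. ✓
5: successors {4, 6}; <>(p -> q) there: 4:T, 6:F. ✓
6: no successors, so <><>(p -> q) fails. ✗
— 5 worlds.
For []<>p -> p:
1: []<>p is F, p is T. ✓
2: []<>p is T, p is T. ✓
3: []<>p is F, p is T. ✓
4: []<>p is T, p is T. ✓
5: []<>p is F, p is T. ✓
6: []<>p is T, p is F. ✗
— 5 worlds.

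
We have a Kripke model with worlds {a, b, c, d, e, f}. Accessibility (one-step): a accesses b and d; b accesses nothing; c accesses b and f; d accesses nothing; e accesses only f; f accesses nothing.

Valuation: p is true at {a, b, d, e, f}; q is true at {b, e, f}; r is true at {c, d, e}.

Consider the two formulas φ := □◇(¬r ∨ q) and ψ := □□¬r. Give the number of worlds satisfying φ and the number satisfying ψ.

3 and 6

For □◇(¬r ∨ q):
a: successors {b, d}; ◇(¬r ∨ q) there: b:F, d:F. ✗
b: no successors, so □◇(¬r ∨ q) holds vacuously. ✓
c: successors {b, f}; ◇(¬r ∨ q) there: b:F, f:F. ✗
d: no successors, so □◇(¬r ∨ q) holds vacuously. ✓
e: successors {f}; ◇(¬r ∨ q) there: f:F. ✗
f: no successors, so □◇(¬r ∨ q) holds vacuously. ✓
— 3 worlds.
For □□¬r:
a: successors {b, d}; □¬r there: b:T, d:T. ✓
b: no successors, so □□¬r holds vacuously. ✓
c: successors {b, f}; □¬r there: b:T, f:T. ✓
d: no successors, so □□¬r holds vacuously. ✓
e: successors {f}; □¬r there: f:T. ✓
f: no successors, so □□¬r holds vacuously. ✓
— 6 worlds.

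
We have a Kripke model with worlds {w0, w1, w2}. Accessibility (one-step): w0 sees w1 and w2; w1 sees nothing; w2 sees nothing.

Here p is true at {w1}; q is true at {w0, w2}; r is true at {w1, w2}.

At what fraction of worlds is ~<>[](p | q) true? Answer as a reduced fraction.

2/3

w0: <>[](p | q) is T. ✗
w1: <>[](p | q) is F. ✓
w2: <>[](p | q) is F. ✓
That's 2 of 3 worlds, so 2/3.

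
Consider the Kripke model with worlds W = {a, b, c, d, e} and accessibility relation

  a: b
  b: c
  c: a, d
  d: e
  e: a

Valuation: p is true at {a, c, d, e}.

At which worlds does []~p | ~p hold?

a: []~p is T, ~p is F. ✓
b: []~p is F, ~p is T. ✓
c: []~p is F, ~p is F. ✗
d: []~p is F, ~p is F. ✗
e: []~p is F, ~p is F. ✗

{a, b}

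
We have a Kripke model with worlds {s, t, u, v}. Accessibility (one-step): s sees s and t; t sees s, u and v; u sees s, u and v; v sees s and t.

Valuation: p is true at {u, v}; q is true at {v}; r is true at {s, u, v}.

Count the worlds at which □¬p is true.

2

s: successors {s, t}; ¬p there: s:T, t:T. ✓
t: successors {s, u, v}; ¬p there: s:T, u:F, v:F. ✗
u: successors {s, u, v}; ¬p there: s:T, u:F, v:F. ✗
v: successors {s, t}; ¬p there: s:T, t:T. ✓
Satisfying worlds: {s, v}.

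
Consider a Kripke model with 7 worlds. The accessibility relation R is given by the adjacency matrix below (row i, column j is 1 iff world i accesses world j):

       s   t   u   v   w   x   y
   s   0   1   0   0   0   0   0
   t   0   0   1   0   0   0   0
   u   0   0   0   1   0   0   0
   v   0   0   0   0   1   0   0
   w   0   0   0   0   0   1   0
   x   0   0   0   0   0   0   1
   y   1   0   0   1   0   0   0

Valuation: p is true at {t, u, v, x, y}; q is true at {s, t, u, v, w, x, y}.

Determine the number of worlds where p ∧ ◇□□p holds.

s: p is F, ◇□□p is T. ✗
t: p is T, ◇□□p is F. ✗
u: p is T, ◇□□p is T. ✓
v: p is T, ◇□□p is T. ✓
w: p is F, ◇□□p is F. ✗
x: p is T, ◇□□p is F. ✗
y: p is T, ◇□□p is T. ✓
Satisfying worlds: {u, v, y}.

3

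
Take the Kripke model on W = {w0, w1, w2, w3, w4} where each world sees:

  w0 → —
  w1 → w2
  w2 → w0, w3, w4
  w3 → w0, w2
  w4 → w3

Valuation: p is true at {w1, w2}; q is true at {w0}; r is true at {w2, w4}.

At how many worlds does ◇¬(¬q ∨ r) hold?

2

w0: no successors, so ◇¬(¬q ∨ r) fails. ✗
w1: successors {w2}; ¬(¬q ∨ r) there: w2:F. ✗
w2: successors {w0, w3, w4}; ¬(¬q ∨ r) there: w0:T, w3:F, w4:F. ✓
w3: successors {w0, w2}; ¬(¬q ∨ r) there: w0:T, w2:F. ✓
w4: successors {w3}; ¬(¬q ∨ r) there: w3:F. ✗
Satisfying worlds: {w2, w3}.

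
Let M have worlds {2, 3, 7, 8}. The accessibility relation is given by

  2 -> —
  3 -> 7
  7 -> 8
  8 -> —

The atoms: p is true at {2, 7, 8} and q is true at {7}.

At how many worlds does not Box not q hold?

2: Box not q is T. ✗
3: Box not q is F. ✓
7: Box not q is T. ✗
8: Box not q is T. ✗
Satisfying worlds: {3}.

1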